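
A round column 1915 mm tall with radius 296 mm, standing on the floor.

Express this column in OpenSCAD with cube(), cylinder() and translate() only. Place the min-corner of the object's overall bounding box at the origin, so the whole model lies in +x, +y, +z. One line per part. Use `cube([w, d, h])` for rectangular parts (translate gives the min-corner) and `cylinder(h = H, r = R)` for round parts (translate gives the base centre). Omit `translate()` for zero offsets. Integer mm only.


translate([296, 296, 0]) cylinder(h = 1915, r = 296);


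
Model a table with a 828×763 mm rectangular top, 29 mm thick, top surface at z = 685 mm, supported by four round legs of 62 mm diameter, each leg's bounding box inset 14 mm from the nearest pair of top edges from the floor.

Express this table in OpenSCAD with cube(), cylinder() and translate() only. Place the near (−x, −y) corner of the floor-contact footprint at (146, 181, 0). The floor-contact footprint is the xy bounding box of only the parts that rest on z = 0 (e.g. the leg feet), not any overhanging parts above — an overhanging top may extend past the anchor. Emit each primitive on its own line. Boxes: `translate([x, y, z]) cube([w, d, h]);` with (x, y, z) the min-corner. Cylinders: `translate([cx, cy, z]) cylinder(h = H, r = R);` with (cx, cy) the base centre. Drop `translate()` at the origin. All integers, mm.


translate([132, 167, 656]) cube([828, 763, 29]);
translate([177, 212, 0]) cylinder(h = 656, r = 31);
translate([915, 212, 0]) cylinder(h = 656, r = 31);
translate([177, 885, 0]) cylinder(h = 656, r = 31);
translate([915, 885, 0]) cylinder(h = 656, r = 31);


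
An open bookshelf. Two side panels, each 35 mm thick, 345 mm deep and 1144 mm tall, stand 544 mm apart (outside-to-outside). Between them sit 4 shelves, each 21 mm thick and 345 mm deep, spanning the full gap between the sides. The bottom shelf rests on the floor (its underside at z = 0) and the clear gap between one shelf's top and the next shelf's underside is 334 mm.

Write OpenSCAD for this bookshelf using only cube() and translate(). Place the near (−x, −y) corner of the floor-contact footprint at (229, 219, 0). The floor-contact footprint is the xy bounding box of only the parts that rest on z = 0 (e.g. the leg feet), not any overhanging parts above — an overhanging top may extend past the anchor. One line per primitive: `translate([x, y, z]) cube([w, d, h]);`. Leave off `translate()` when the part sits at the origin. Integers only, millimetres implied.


translate([229, 219, 0]) cube([35, 345, 1144]);
translate([738, 219, 0]) cube([35, 345, 1144]);
translate([264, 219, 0]) cube([474, 345, 21]);
translate([264, 219, 355]) cube([474, 345, 21]);
translate([264, 219, 710]) cube([474, 345, 21]);
translate([264, 219, 1065]) cube([474, 345, 21]);


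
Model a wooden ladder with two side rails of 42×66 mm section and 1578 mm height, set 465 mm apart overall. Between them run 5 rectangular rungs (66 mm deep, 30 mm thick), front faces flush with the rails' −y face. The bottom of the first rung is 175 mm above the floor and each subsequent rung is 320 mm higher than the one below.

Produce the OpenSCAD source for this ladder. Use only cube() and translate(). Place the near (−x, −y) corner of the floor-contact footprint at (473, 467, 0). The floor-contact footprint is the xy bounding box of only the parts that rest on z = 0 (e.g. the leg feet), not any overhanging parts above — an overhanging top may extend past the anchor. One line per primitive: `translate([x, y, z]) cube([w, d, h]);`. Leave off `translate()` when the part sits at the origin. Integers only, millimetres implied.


translate([473, 467, 0]) cube([42, 66, 1578]);
translate([896, 467, 0]) cube([42, 66, 1578]);
translate([515, 467, 175]) cube([381, 66, 30]);
translate([515, 467, 495]) cube([381, 66, 30]);
translate([515, 467, 815]) cube([381, 66, 30]);
translate([515, 467, 1135]) cube([381, 66, 30]);
translate([515, 467, 1455]) cube([381, 66, 30]);


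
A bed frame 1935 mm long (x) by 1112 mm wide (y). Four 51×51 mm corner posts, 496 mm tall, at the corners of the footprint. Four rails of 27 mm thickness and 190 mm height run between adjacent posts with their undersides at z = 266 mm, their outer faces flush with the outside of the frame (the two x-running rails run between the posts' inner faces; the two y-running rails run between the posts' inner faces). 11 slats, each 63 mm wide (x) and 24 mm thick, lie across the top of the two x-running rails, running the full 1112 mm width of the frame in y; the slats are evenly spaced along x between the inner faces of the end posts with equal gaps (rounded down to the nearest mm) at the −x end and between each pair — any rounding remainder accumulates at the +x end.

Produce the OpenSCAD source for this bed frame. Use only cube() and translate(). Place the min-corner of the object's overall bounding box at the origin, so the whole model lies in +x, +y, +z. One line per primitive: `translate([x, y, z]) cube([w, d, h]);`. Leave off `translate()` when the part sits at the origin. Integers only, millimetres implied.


cube([51, 51, 496]);
translate([0, 1061, 0]) cube([51, 51, 496]);
translate([1884, 0, 0]) cube([51, 51, 496]);
translate([1884, 1061, 0]) cube([51, 51, 496]);
translate([51, 0, 266]) cube([1833, 27, 190]);
translate([51, 1085, 266]) cube([1833, 27, 190]);
translate([0, 51, 266]) cube([27, 1010, 190]);
translate([1908, 51, 266]) cube([27, 1010, 190]);
translate([146, 0, 456]) cube([63, 1112, 24]);
translate([304, 0, 456]) cube([63, 1112, 24]);
translate([462, 0, 456]) cube([63, 1112, 24]);
translate([620, 0, 456]) cube([63, 1112, 24]);
translate([778, 0, 456]) cube([63, 1112, 24]);
translate([936, 0, 456]) cube([63, 1112, 24]);
translate([1094, 0, 456]) cube([63, 1112, 24]);
translate([1252, 0, 456]) cube([63, 1112, 24]);
translate([1410, 0, 456]) cube([63, 1112, 24]);
translate([1568, 0, 456]) cube([63, 1112, 24]);
translate([1726, 0, 456]) cube([63, 1112, 24]);


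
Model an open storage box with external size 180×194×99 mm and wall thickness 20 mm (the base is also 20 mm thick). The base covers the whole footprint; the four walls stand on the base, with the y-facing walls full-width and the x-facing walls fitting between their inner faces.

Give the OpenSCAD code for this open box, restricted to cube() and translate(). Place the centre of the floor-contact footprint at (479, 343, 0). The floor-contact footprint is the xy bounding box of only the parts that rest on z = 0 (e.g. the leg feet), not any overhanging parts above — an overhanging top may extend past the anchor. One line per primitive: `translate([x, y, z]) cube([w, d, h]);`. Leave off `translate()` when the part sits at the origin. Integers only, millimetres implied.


translate([389, 246, 0]) cube([180, 194, 20]);
translate([389, 246, 20]) cube([180, 20, 79]);
translate([389, 420, 20]) cube([180, 20, 79]);
translate([389, 266, 20]) cube([20, 154, 79]);
translate([549, 266, 20]) cube([20, 154, 79]);


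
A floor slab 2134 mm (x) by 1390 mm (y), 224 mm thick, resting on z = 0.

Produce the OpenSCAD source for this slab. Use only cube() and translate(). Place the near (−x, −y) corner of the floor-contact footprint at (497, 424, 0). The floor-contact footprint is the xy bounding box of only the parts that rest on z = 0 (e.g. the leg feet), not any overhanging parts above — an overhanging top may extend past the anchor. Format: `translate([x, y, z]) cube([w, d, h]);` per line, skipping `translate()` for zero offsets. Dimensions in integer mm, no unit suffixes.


translate([497, 424, 0]) cube([2134, 1390, 224]);


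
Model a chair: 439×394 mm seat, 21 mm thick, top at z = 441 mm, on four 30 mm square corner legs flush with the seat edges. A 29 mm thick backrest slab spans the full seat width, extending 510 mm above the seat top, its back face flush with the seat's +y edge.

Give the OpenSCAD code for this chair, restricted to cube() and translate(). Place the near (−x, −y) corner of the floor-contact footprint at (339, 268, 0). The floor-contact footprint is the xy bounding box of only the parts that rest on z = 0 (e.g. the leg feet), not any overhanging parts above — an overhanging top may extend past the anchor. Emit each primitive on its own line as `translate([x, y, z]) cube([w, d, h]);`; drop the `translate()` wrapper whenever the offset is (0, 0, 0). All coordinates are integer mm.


translate([339, 268, 420]) cube([439, 394, 21]);
translate([339, 268, 0]) cube([30, 30, 420]);
translate([748, 268, 0]) cube([30, 30, 420]);
translate([339, 632, 0]) cube([30, 30, 420]);
translate([748, 632, 0]) cube([30, 30, 420]);
translate([339, 633, 441]) cube([439, 29, 510]);


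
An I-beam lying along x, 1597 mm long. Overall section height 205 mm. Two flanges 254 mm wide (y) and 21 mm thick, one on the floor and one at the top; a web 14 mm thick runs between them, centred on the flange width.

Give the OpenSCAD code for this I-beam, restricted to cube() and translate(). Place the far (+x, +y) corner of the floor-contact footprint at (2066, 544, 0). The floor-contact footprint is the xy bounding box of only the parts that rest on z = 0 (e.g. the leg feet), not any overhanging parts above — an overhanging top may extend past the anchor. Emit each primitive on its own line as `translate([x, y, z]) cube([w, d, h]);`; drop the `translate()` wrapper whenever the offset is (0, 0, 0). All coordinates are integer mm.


translate([469, 290, 0]) cube([1597, 254, 21]);
translate([469, 410, 21]) cube([1597, 14, 163]);
translate([469, 290, 184]) cube([1597, 254, 21]);


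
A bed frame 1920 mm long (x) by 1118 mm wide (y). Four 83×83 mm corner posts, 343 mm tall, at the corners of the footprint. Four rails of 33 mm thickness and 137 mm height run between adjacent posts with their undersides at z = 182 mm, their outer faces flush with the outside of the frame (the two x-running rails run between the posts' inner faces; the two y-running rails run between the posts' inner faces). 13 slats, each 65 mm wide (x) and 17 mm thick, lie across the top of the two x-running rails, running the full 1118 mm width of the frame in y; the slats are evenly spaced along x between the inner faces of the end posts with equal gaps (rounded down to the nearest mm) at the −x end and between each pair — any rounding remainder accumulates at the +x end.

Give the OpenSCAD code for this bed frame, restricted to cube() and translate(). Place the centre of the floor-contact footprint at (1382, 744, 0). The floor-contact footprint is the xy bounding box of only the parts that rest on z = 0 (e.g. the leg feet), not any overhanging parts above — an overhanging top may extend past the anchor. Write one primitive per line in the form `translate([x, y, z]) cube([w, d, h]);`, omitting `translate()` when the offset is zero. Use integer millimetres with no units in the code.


translate([422, 185, 0]) cube([83, 83, 343]);
translate([422, 1220, 0]) cube([83, 83, 343]);
translate([2259, 185, 0]) cube([83, 83, 343]);
translate([2259, 1220, 0]) cube([83, 83, 343]);
translate([505, 185, 182]) cube([1754, 33, 137]);
translate([505, 1270, 182]) cube([1754, 33, 137]);
translate([422, 268, 182]) cube([33, 952, 137]);
translate([2309, 268, 182]) cube([33, 952, 137]);
translate([569, 185, 319]) cube([65, 1118, 17]);
translate([698, 185, 319]) cube([65, 1118, 17]);
translate([827, 185, 319]) cube([65, 1118, 17]);
translate([956, 185, 319]) cube([65, 1118, 17]);
translate([1085, 185, 319]) cube([65, 1118, 17]);
translate([1214, 185, 319]) cube([65, 1118, 17]);
translate([1343, 185, 319]) cube([65, 1118, 17]);
translate([1472, 185, 319]) cube([65, 1118, 17]);
translate([1601, 185, 319]) cube([65, 1118, 17]);
translate([1730, 185, 319]) cube([65, 1118, 17]);
translate([1859, 185, 319]) cube([65, 1118, 17]);
translate([1988, 185, 319]) cube([65, 1118, 17]);
translate([2117, 185, 319]) cube([65, 1118, 17]);


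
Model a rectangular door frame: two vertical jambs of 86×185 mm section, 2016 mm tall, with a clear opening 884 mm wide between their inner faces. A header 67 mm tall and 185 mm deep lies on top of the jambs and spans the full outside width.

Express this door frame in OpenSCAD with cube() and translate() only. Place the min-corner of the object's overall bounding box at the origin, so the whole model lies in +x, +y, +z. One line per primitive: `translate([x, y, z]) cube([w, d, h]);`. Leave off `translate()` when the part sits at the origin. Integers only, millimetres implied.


cube([86, 185, 2016]);
translate([970, 0, 0]) cube([86, 185, 2016]);
translate([0, 0, 2016]) cube([1056, 185, 67]);


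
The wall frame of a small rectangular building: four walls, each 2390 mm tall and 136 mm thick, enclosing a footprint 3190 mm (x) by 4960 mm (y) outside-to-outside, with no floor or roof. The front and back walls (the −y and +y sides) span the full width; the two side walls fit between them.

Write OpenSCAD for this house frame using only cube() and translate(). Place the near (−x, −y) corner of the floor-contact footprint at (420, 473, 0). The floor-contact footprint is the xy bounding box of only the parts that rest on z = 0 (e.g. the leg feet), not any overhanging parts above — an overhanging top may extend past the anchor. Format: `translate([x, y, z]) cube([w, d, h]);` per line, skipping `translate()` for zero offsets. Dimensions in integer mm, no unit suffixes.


translate([420, 473, 0]) cube([3190, 136, 2390]);
translate([420, 5297, 0]) cube([3190, 136, 2390]);
translate([420, 609, 0]) cube([136, 4688, 2390]);
translate([3474, 609, 0]) cube([136, 4688, 2390]);


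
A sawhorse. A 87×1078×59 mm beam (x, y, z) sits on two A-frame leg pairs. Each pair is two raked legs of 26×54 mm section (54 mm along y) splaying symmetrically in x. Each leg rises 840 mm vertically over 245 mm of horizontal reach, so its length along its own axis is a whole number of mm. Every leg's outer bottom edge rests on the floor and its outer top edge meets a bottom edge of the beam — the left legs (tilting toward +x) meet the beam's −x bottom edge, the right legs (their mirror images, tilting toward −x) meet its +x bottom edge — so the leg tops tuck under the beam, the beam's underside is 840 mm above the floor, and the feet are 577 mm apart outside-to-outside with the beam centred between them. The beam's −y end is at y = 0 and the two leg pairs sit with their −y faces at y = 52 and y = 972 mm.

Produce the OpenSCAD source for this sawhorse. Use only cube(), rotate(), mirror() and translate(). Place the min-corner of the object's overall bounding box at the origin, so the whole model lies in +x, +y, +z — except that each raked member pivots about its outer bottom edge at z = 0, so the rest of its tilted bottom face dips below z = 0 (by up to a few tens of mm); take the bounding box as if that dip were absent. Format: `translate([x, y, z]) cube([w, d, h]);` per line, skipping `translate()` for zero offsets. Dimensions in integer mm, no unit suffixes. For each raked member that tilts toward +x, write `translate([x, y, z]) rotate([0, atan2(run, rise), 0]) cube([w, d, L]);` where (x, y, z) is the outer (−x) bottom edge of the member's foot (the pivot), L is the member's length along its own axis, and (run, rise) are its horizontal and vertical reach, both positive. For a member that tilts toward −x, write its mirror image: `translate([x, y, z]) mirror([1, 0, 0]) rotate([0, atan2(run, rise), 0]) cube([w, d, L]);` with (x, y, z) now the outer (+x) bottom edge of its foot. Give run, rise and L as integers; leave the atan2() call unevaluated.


translate([245, 0, 840]) cube([87, 1078, 59]);
translate([0, 52, 0]) rotate([0, atan2(245, 840), 0]) cube([26, 54, 875]);
translate([577, 52, 0]) mirror([1, 0, 0]) rotate([0, atan2(245, 840), 0]) cube([26, 54, 875]);
translate([0, 972, 0]) rotate([0, atan2(245, 840), 0]) cube([26, 54, 875]);
translate([577, 972, 0]) mirror([1, 0, 0]) rotate([0, atan2(245, 840), 0]) cube([26, 54, 875]);


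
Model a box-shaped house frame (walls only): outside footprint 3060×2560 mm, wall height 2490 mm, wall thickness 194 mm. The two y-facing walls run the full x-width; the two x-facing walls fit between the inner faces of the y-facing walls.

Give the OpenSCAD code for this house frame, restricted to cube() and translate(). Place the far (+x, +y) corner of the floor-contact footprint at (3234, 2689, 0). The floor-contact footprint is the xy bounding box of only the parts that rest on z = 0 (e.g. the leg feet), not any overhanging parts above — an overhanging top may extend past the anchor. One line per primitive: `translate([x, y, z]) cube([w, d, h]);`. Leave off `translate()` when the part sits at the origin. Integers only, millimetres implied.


translate([174, 129, 0]) cube([3060, 194, 2490]);
translate([174, 2495, 0]) cube([3060, 194, 2490]);
translate([174, 323, 0]) cube([194, 2172, 2490]);
translate([3040, 323, 0]) cube([194, 2172, 2490]);


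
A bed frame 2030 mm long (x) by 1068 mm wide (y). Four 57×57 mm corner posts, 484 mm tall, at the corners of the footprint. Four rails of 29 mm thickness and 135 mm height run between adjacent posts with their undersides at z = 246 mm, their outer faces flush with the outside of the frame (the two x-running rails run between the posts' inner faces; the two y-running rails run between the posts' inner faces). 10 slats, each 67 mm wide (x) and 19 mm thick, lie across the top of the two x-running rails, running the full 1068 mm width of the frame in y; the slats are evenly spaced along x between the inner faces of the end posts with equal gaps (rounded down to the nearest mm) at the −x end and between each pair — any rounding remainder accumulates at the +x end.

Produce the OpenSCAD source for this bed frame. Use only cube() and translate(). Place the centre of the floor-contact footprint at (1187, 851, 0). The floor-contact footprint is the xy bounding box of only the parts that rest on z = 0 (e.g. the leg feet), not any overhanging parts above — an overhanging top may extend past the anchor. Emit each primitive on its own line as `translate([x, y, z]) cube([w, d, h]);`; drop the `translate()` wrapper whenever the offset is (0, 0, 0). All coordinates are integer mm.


translate([172, 317, 0]) cube([57, 57, 484]);
translate([172, 1328, 0]) cube([57, 57, 484]);
translate([2145, 317, 0]) cube([57, 57, 484]);
translate([2145, 1328, 0]) cube([57, 57, 484]);
translate([229, 317, 246]) cube([1916, 29, 135]);
translate([229, 1356, 246]) cube([1916, 29, 135]);
translate([172, 374, 246]) cube([29, 954, 135]);
translate([2173, 374, 246]) cube([29, 954, 135]);
translate([342, 317, 381]) cube([67, 1068, 19]);
translate([522, 317, 381]) cube([67, 1068, 19]);
translate([702, 317, 381]) cube([67, 1068, 19]);
translate([882, 317, 381]) cube([67, 1068, 19]);
translate([1062, 317, 381]) cube([67, 1068, 19]);
translate([1242, 317, 381]) cube([67, 1068, 19]);
translate([1422, 317, 381]) cube([67, 1068, 19]);
translate([1602, 317, 381]) cube([67, 1068, 19]);
translate([1782, 317, 381]) cube([67, 1068, 19]);
translate([1962, 317, 381]) cube([67, 1068, 19]);


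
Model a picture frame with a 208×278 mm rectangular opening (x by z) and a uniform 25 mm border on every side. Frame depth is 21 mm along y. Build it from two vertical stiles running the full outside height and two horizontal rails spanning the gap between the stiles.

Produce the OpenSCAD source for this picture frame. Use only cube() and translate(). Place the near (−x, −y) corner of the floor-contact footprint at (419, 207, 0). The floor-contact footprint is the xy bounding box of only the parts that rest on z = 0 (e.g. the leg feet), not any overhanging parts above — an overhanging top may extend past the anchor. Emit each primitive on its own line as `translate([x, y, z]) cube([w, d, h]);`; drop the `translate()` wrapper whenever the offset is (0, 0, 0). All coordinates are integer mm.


translate([419, 207, 0]) cube([25, 21, 328]);
translate([652, 207, 0]) cube([25, 21, 328]);
translate([444, 207, 0]) cube([208, 21, 25]);
translate([444, 207, 303]) cube([208, 21, 25]);


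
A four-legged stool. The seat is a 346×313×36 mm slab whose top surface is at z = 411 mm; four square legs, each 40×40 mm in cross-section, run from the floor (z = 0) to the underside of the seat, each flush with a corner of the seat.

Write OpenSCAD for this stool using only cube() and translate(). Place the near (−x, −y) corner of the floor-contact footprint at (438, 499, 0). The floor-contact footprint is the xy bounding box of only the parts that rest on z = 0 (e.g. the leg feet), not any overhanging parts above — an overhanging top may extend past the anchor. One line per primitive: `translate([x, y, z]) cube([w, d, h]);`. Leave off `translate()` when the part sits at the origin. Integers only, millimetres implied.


// leg_h = 411 - 36 = 375
translate([438, 499, 375]) cube([346, 313, 36]);
translate([438, 499, 0]) cube([40, 40, 375]);
translate([744, 499, 0]) cube([40, 40, 375]);
translate([438, 772, 0]) cube([40, 40, 375]);
translate([744, 772, 0]) cube([40, 40, 375]);


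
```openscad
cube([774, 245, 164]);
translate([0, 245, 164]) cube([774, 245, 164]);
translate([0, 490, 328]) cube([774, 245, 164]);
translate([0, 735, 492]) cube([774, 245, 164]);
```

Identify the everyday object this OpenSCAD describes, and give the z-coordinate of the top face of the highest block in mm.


A staircase. The total rise is 656 mm.

4 identical blocks, each offset up and back from the previous — a staircase. Each step is 164 mm tall and there are 4 of them, so the total rise is 4 × 164 = 656 mm.


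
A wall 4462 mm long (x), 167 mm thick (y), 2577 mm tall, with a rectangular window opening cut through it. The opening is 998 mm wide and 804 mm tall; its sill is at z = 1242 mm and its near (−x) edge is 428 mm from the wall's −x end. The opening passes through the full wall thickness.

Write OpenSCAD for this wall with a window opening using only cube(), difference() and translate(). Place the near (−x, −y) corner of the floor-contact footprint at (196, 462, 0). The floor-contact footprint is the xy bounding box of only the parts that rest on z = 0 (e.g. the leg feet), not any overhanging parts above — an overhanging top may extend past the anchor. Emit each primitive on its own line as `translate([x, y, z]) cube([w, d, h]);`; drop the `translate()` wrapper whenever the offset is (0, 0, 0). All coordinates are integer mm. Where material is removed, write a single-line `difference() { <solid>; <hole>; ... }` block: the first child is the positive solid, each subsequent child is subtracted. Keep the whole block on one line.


difference() { translate([196, 462, 0]) cube([4462, 167, 2577]); translate([624, 462, 1242]) cube([998, 167, 804]); }


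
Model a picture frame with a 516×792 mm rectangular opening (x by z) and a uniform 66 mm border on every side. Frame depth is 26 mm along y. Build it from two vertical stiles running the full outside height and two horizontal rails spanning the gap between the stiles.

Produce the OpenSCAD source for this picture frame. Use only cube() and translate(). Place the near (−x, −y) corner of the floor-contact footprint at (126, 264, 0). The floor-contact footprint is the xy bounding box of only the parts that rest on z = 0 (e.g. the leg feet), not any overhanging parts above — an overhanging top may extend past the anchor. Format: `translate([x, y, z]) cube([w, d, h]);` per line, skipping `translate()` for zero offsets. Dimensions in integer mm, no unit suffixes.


translate([126, 264, 0]) cube([66, 26, 924]);
translate([708, 264, 0]) cube([66, 26, 924]);
translate([192, 264, 0]) cube([516, 26, 66]);
translate([192, 264, 858]) cube([516, 26, 66]);


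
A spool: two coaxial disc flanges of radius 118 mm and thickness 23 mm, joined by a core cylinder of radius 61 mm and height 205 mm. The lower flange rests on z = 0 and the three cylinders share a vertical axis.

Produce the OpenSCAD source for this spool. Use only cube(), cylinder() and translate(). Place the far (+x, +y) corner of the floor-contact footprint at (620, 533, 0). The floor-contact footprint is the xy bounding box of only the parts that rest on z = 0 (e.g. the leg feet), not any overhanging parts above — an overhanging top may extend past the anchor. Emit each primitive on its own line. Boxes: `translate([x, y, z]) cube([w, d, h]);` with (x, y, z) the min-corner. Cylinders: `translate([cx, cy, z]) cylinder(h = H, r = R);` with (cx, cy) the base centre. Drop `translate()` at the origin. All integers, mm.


translate([502, 415, 0]) cylinder(h = 23, r = 118);
translate([502, 415, 23]) cylinder(h = 205, r = 61);
translate([502, 415, 228]) cylinder(h = 23, r = 118);


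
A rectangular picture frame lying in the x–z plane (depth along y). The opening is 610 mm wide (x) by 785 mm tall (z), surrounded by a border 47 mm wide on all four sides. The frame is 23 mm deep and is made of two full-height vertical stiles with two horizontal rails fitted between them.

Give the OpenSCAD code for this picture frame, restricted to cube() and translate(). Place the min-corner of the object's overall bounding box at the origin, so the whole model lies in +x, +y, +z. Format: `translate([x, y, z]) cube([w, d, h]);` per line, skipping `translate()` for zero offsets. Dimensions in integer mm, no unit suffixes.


cube([47, 23, 879]);
translate([657, 0, 0]) cube([47, 23, 879]);
translate([47, 0, 0]) cube([610, 23, 47]);
translate([47, 0, 832]) cube([610, 23, 47]);


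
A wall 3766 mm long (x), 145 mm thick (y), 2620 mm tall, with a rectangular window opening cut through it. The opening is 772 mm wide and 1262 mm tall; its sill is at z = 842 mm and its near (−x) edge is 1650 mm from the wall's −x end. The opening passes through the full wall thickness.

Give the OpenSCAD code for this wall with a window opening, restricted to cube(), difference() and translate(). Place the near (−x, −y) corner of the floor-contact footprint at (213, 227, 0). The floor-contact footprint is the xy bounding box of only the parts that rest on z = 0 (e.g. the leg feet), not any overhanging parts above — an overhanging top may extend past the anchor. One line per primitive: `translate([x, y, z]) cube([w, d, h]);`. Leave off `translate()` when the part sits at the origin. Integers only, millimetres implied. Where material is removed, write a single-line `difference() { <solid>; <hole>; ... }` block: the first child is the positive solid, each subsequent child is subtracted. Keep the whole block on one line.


difference() { translate([213, 227, 0]) cube([3766, 145, 2620]); translate([1863, 227, 842]) cube([772, 145, 1262]); }


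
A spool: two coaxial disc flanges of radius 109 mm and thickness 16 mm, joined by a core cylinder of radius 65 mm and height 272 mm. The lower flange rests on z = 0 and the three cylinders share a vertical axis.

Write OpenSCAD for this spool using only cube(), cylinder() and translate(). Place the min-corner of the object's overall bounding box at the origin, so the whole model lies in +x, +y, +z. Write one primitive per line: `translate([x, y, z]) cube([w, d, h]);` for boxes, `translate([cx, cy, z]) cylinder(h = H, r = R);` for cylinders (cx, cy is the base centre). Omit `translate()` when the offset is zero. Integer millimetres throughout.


translate([109, 109, 0]) cylinder(h = 16, r = 109);
translate([109, 109, 16]) cylinder(h = 272, r = 65);
translate([109, 109, 288]) cylinder(h = 16, r = 109);


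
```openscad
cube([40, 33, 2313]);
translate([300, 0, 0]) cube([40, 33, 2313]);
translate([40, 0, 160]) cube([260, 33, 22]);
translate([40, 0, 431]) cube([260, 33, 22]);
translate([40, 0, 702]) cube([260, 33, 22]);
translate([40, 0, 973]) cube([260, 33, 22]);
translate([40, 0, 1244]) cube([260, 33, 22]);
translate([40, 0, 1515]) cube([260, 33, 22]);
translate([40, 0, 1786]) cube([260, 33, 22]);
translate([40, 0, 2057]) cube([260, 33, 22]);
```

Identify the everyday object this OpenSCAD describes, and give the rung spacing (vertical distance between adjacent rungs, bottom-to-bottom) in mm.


A ladder. The rung spacing is 271 mm.

Two tall 40×33 posts with 8 short bars between them — a ladder. Adjacent rungs sit at z = 160 and z = 431, so the spacing is 431 − 160 = 271 mm.


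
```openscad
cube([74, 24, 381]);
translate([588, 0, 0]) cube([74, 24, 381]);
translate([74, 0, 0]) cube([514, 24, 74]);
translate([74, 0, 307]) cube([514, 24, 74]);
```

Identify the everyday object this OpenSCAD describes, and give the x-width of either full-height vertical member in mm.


A picture frame. The border width is 74 mm.

Four thin pieces enclosing a rectangular opening — a picture frame. The two full-height stiles are 381 mm tall; the top rail sits at z = 307 and is 74 mm tall, so the border above the opening is 381 − 307 = 74 mm, matching the stile x-width.


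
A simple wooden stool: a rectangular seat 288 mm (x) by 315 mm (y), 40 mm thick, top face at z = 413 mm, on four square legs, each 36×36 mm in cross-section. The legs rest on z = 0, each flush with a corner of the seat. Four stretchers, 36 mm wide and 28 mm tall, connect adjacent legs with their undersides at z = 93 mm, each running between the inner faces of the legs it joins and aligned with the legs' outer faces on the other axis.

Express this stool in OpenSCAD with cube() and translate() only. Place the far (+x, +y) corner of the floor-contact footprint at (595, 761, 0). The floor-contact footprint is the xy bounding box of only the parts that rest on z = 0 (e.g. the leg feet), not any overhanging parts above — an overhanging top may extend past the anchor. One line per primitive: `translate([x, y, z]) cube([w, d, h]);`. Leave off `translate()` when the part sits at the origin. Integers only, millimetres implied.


// leg_h = 413 - 40 = 373
// stretcher span = 288 - 2*36 = 216
translate([307, 446, 373]) cube([288, 315, 40]);
translate([307, 446, 0]) cube([36, 36, 373]);
translate([559, 446, 0]) cube([36, 36, 373]);
translate([307, 725, 0]) cube([36, 36, 373]);
translate([559, 725, 0]) cube([36, 36, 373]);
translate([343, 446, 93]) cube([216, 36, 28]);
translate([343, 725, 93]) cube([216, 36, 28]);
translate([307, 482, 93]) cube([36, 243, 28]);
translate([559, 482, 93]) cube([36, 243, 28]);


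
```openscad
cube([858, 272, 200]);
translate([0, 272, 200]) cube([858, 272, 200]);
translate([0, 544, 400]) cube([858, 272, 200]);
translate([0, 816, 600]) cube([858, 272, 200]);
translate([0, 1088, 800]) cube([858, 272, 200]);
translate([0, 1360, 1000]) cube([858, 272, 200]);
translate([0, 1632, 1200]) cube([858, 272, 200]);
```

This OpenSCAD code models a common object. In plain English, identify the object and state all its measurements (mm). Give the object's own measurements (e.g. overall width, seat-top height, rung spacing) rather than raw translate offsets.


A straight staircase of 7 solid steps. Each step is 858 mm wide (x), 272 mm deep (y, the going) and 200 mm tall (the rise). The first step rests on the floor; each subsequent step sits one going further in +y and one rise higher in +z, directly behind and above the previous step with no overlap.


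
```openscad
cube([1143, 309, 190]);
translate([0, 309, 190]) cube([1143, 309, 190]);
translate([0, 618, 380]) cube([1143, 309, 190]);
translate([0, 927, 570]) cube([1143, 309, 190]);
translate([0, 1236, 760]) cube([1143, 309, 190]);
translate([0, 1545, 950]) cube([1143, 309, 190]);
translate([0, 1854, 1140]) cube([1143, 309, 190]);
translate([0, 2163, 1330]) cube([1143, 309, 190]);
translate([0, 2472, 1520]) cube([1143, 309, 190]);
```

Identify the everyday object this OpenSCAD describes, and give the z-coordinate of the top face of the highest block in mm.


A staircase. The total rise is 1710 mm.

9 identical blocks, each offset up and back from the previous — a staircase. Each step is 190 mm tall and there are 9 of them, so the total rise is 9 × 190 = 1710 mm.


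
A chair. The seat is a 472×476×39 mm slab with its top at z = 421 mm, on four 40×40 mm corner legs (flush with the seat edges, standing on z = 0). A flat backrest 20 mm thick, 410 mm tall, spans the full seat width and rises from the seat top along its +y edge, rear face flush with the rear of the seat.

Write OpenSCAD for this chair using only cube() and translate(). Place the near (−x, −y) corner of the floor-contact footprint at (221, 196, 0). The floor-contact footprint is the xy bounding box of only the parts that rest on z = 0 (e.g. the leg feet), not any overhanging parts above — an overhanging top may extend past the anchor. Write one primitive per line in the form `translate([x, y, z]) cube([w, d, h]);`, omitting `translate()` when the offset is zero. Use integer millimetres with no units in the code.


// leg_h = 421 - 39 = 382
translate([221, 196, 382]) cube([472, 476, 39]);
translate([221, 196, 0]) cube([40, 40, 382]);
translate([653, 196, 0]) cube([40, 40, 382]);
translate([221, 632, 0]) cube([40, 40, 382]);
translate([653, 632, 0]) cube([40, 40, 382]);
translate([221, 652, 421]) cube([472, 20, 410]);


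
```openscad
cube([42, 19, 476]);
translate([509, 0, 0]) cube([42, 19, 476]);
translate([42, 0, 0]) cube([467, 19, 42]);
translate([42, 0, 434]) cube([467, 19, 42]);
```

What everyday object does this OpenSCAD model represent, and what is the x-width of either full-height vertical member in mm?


A picture frame. The border width is 42 mm.

Four thin pieces enclosing a rectangular opening — a picture frame. The two full-height stiles are 476 mm tall; the top rail sits at z = 434 and is 42 mm tall, so the border above the opening is 476 − 434 = 42 mm, matching the stile x-width.


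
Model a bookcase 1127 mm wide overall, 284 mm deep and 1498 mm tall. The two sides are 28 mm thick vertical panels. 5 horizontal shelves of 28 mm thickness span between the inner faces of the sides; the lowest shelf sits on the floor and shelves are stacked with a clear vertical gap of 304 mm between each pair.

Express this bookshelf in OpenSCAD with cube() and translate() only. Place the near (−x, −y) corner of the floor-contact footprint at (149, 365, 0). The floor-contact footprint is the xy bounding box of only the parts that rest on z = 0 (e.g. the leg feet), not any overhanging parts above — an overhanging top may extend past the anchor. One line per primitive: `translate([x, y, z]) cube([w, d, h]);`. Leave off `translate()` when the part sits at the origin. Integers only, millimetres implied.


translate([149, 365, 0]) cube([28, 284, 1498]);
translate([1248, 365, 0]) cube([28, 284, 1498]);
translate([177, 365, 0]) cube([1071, 284, 28]);
translate([177, 365, 332]) cube([1071, 284, 28]);
translate([177, 365, 664]) cube([1071, 284, 28]);
translate([177, 365, 996]) cube([1071, 284, 28]);
translate([177, 365, 1328]) cube([1071, 284, 28]);


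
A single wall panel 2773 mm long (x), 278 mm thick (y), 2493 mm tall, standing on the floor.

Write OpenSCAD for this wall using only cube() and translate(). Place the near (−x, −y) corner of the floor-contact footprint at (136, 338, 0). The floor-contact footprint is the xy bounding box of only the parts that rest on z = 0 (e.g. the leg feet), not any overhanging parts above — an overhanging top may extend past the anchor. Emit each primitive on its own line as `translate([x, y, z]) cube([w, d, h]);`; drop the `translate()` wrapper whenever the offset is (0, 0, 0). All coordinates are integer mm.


translate([136, 338, 0]) cube([2773, 278, 2493]);


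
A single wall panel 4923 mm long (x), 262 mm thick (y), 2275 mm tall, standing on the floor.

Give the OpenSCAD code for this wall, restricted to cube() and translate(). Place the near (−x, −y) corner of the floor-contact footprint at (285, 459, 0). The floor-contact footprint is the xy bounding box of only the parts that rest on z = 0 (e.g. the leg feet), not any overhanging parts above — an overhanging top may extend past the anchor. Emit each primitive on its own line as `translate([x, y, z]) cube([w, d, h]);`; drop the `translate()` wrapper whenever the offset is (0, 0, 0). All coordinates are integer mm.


translate([285, 459, 0]) cube([4923, 262, 2275]);


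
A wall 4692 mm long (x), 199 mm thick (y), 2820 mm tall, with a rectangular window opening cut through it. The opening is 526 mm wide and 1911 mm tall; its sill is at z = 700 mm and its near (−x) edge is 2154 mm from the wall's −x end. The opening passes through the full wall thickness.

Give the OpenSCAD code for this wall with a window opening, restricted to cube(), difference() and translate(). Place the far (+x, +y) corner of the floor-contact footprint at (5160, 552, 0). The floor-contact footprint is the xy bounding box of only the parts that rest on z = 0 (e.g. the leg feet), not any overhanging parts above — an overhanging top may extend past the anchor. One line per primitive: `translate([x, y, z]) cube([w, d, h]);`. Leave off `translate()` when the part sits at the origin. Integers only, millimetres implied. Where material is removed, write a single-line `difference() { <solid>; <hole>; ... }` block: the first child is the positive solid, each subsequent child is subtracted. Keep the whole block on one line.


difference() { translate([468, 353, 0]) cube([4692, 199, 2820]); translate([2622, 353, 700]) cube([526, 199, 1911]); }


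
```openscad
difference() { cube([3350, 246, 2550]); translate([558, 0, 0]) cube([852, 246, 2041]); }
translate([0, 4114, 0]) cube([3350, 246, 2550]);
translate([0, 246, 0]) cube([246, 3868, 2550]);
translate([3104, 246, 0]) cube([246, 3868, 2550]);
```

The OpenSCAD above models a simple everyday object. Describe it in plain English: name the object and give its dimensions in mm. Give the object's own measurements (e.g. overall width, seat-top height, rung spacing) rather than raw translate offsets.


A single room: four walls, each 2550 mm tall and 246 mm thick, enclosing an outside footprint 3350×4360 mm (x × y), no floor or roof. The front and back walls (−y and +y sides) run the full x-width; the side walls fit between their inner faces. A door opening 852 mm wide and 2041 mm tall is cut through the front wall from the floor up, its −x edge 558 mm from the wall's −x end.


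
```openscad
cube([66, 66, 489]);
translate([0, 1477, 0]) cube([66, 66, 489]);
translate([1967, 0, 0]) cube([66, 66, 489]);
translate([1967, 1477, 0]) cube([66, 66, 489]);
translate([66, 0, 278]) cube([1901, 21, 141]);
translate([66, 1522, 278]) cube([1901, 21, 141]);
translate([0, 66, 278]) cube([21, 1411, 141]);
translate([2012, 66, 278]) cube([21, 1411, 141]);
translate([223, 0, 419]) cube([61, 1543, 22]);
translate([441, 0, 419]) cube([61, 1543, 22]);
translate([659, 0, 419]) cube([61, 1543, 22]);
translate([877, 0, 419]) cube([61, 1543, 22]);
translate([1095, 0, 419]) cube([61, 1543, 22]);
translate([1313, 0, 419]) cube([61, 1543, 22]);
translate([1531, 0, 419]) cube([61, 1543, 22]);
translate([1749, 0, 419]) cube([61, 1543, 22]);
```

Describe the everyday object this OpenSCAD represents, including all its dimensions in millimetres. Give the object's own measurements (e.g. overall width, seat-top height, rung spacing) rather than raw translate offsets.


A bed frame 2033 mm long (x) by 1543 mm wide (y). Four 66×66 mm corner posts, 489 mm tall, at the corners of the footprint. Four rails of 21 mm thickness and 141 mm height run between adjacent posts with their undersides at z = 278 mm, their outer faces flush with the outside of the frame (the two x-running rails run between the posts' inner faces; the two y-running rails run between the posts' inner faces). 8 slats, each 61 mm wide (x) and 22 mm thick, lie across the top of the two x-running rails, running the full 1543 mm width of the frame in y; along x they sit between the end posts with a 157 mm gap after the −x posts and between neighbouring slats and before the +x posts.


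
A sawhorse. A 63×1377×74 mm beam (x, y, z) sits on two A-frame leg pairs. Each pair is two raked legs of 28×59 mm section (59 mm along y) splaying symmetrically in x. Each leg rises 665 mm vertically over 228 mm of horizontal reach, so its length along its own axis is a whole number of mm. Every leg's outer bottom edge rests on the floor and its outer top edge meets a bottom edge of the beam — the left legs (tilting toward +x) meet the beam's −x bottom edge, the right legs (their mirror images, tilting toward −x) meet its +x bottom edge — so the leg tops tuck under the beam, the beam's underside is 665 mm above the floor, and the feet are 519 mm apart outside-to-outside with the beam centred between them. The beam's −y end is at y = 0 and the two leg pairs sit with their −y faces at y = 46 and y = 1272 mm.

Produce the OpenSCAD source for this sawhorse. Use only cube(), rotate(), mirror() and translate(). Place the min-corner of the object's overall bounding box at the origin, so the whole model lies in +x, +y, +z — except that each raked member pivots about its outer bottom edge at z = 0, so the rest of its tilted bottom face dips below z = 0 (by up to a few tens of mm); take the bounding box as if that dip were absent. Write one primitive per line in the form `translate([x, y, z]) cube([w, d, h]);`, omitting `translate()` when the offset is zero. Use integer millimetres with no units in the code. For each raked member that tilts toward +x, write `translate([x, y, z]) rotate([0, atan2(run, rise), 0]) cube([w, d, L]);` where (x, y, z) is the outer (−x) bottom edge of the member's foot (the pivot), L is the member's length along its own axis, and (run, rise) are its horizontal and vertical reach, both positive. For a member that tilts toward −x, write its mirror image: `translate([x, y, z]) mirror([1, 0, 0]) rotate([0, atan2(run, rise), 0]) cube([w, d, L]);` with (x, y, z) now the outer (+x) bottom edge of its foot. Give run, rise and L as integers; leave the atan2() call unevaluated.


translate([228, 0, 665]) cube([63, 1377, 74]);
translate([0, 46, 0]) rotate([0, atan2(228, 665), 0]) cube([28, 59, 703]);
translate([519, 46, 0]) mirror([1, 0, 0]) rotate([0, atan2(228, 665), 0]) cube([28, 59, 703]);
translate([0, 1272, 0]) rotate([0, atan2(228, 665), 0]) cube([28, 59, 703]);
translate([519, 1272, 0]) mirror([1, 0, 0]) rotate([0, atan2(228, 665), 0]) cube([28, 59, 703]);
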